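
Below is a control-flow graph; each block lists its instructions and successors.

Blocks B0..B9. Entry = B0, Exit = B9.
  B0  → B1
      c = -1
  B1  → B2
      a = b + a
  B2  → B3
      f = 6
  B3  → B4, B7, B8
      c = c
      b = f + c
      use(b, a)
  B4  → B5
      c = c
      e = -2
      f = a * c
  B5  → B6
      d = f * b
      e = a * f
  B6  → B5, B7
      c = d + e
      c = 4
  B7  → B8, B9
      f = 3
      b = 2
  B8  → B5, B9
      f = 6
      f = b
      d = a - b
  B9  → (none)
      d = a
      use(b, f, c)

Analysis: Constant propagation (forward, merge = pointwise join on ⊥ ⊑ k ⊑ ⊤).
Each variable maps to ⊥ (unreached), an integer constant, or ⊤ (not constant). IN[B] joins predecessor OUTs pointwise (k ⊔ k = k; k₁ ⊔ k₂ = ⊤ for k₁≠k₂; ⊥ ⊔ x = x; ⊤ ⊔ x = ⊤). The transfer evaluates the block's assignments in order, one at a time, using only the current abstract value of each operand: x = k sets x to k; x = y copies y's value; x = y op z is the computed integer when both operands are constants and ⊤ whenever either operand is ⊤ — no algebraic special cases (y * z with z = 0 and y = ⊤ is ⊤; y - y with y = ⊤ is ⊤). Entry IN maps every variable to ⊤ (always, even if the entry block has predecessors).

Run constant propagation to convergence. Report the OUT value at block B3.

Answer: {a: ⊤, b: 5, c: -1, d: ⊤, e: ⊤, f: 6}

Derivation:
Per-block solution:
  B0:   IN=(all ⊤)   OUT={c:-1; rest ⊤}
  B1:   IN={c:-1; rest ⊤}   OUT={c:-1; rest ⊤}
  B2:   IN={c:-1; rest ⊤}   OUT={c:-1, f:6; rest ⊤}
  B3:   IN={c:-1, f:6; rest ⊤}   OUT={b:5, c:-1, f:6; rest ⊤}
  B4:   IN={b:5, c:-1, f:6; rest ⊤}   OUT={b:5, c:-1, e:-2; rest ⊤}
  B5:   IN=(all ⊤)   OUT=(all ⊤)
  B6:   IN=(all ⊤)   OUT={c:4; rest ⊤}
  B7:   IN=(all ⊤)   OUT={b:2, f:3; rest ⊤}
  B8:   IN=(all ⊤)   OUT=(all ⊤)
  B9:   IN=(all ⊤)   OUT=(all ⊤)

Merge at B3: IN[B3] = OUT[B2] = {a: ⊤, b: ⊤, c: -1, d: ⊤, e: ⊤, f: 6}
Applying B3's transfer function to that IN value gives OUT[B3] (row B3 above).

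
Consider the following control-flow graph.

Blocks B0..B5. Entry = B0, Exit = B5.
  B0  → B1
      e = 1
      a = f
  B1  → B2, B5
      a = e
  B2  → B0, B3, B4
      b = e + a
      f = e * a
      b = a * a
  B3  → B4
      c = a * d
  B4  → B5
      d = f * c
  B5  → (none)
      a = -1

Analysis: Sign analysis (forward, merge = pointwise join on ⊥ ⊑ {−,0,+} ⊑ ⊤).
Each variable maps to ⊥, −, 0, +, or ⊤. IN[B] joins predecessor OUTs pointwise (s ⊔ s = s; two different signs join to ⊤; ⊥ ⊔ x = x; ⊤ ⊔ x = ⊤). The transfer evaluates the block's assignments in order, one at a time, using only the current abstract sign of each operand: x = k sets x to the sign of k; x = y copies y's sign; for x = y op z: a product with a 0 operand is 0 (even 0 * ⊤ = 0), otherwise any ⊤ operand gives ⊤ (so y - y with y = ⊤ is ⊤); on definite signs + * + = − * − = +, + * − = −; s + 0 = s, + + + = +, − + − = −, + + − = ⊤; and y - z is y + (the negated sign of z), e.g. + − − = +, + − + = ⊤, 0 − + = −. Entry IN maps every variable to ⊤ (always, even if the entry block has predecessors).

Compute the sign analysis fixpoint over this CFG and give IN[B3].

Answer: {a: +, b: +, c: ⊤, d: ⊤, e: +, f: +}

Trace:
Converged values:
  B0:   IN=(all ⊤)   OUT={e:+; rest ⊤}
  B1:   IN={e:+; rest ⊤}   OUT={a:+, e:+; rest ⊤}
  B2:   IN={a:+, e:+; rest ⊤}   OUT={a:+, b:+, e:+, f:+; rest ⊤}
  B3:   IN={a:+, b:+, e:+, f:+; rest ⊤}   OUT={a:+, b:+, e:+, f:+; rest ⊤}
  B4:   IN={a:+, b:+, e:+, f:+; rest ⊤}   OUT={a:+, b:+, e:+, f:+; rest ⊤}
  B5:   IN={a:+, e:+; rest ⊤}   OUT={a:-, e:+; rest ⊤}

Merge at B3: IN[B3] = OUT[B2] = {a: +, b: +, c: ⊤, d: ⊤, e: +, f: +}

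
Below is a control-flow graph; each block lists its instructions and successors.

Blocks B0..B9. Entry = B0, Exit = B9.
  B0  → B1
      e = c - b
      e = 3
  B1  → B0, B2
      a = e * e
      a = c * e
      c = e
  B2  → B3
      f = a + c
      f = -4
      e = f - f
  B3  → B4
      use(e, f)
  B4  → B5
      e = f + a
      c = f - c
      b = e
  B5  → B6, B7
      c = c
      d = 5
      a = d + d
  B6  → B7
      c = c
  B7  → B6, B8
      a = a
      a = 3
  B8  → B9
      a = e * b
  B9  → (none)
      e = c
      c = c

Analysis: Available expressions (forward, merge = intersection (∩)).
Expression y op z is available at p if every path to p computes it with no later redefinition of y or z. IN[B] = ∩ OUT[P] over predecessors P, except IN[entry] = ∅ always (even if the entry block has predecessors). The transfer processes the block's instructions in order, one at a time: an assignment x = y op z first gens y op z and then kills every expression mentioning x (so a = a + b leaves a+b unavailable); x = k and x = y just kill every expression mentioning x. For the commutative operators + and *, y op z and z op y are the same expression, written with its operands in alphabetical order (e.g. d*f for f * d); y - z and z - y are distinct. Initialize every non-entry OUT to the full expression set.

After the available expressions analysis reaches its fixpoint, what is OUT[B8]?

Fixpoint table:
  B0: | IN={} | OUT={c-b}
  B1: | IN={c-b} | OUT={e*e}
  B2: | IN={e*e} | OUT={a+c, f-f}
  B3: | IN={a+c, f-f} | OUT={a+c, f-f}
  B4: | IN={a+c, f-f} | OUT={a+f, f-f}
  B5: | IN={a+f, f-f} | OUT={d+d, f-f}
  B6: | IN={d+d, f-f} | OUT={d+d, f-f}
  B7: | IN={d+d, f-f} | OUT={d+d, f-f}
  B8: | IN={d+d, f-f} | OUT={b*e, d+d, f-f}
  B9: | IN={b*e, d+d, f-f} | OUT={d+d, f-f}

Merge at B8: IN[B8] = OUT[B7] = {d+d, f-f}
Applying B8's transfer function to that IN value gives OUT[B8] (row B8 above).

Answer: {b*e, d+d, f-f}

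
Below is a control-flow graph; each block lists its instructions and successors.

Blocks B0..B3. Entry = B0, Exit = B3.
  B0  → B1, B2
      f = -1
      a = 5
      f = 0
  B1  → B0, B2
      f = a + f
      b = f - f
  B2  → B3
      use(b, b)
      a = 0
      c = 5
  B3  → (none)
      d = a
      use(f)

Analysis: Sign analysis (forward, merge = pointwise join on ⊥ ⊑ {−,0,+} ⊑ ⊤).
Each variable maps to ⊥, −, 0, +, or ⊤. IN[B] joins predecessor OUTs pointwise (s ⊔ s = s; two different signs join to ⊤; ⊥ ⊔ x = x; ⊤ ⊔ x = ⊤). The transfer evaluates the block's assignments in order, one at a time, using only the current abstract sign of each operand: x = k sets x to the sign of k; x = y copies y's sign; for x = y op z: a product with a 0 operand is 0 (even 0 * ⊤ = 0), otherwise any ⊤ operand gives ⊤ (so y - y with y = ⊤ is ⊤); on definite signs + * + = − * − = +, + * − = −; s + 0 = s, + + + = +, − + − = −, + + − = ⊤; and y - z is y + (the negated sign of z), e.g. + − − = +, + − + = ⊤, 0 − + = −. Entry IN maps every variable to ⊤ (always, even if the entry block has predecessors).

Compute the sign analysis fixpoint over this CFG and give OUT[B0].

Answer: {a: +, b: ⊤, c: ⊤, d: ⊤, e: ⊤, f: 0}

Derivation:
Converged values:
  B0:   IN=(all ⊤)   OUT={a:+, f:0; rest ⊤}
  B1:   IN={a:+, f:0; rest ⊤}   OUT={a:+, f:+; rest ⊤}
  B2:   IN={a:+; rest ⊤}   OUT={a:0, c:+; rest ⊤}
  B3:   IN={a:0, c:+; rest ⊤}   OUT={a:0, c:+, d:0; rest ⊤}

Merge at B0 (entry node, so the boundary value (all ⊤) is joined with the incoming edge(s)): IN[B0] = (all ⊤) ⊔ OUT[B1] = {a: ⊤, b: ⊤, c: ⊤, d: ⊤, e: ⊤, f: ⊤}
Applying B0's transfer function to that IN value gives OUT[B0] (row B0 above).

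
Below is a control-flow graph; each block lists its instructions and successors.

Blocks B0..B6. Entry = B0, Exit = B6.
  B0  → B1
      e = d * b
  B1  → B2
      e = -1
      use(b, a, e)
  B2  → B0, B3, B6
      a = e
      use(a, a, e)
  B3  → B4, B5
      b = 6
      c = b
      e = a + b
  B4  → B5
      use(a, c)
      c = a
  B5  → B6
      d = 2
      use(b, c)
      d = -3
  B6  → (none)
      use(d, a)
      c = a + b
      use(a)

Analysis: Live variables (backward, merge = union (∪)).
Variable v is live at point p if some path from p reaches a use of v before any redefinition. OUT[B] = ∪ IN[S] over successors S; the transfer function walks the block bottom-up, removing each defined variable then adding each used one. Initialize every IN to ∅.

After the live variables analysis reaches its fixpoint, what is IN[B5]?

Per-block solution:
  B0: | IN={a, b, d} | OUT={a, b, d}
  B1: | IN={a, b, d} | OUT={b, d, e}
  B2: | IN={b, d, e} | OUT={a, b, d}
  B3: | IN={a} | OUT={a, b, c}
  B4: | IN={a, b, c} | OUT={a, b, c}
  B5: | IN={a, b, c} | OUT={a, b, d}
  B6: | IN={a, b, d} | OUT={}

Merge at B5: OUT[B5] = IN[B6] = {a, b, d}
Applying B5's transfer function to that OUT value gives IN[B5] (row B5 above).

Answer: {a, b, c}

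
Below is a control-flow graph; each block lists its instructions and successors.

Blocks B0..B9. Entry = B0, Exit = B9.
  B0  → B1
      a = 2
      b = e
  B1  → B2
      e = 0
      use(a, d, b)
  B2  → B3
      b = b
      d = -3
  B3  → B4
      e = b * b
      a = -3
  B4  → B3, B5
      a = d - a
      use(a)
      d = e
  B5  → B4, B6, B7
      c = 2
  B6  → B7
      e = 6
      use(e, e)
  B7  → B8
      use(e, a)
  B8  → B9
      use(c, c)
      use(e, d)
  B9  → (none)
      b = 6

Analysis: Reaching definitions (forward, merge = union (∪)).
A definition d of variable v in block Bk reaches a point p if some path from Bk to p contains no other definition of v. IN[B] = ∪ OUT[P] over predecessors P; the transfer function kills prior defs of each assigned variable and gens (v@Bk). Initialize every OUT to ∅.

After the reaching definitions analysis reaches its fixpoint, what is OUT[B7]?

Answer: {a@B4, b@B2, c@B5, d@B4, e@B3, e@B6}

Working:
Converged values:
  B0: | IN={} | OUT={a@B0, b@B0}
  B1: | IN={a@B0, b@B0} | OUT={a@B0, b@B0, e@B1}
  B2: | IN={a@B0, b@B0, e@B1} | OUT={a@B0, b@B2, d@B2, e@B1}
  B3: | IN={a@B0, a@B4, b@B2, c@B5, d@B2, d@B4, e@B1, e@B3} | OUT={a@B3, b@B2, c@B5, d@B2, d@B4, e@B3}
  B4: | IN={a@B3, a@B4, b@B2, c@B5, d@B2, d@B4, e@B3} | OUT={a@B4, b@B2, c@B5, d@B4, e@B3}
  B5: | IN={a@B4, b@B2, c@B5, d@B4, e@B3} | OUT={a@B4, b@B2, c@B5, d@B4, e@B3}
  B6: | IN={a@B4, b@B2, c@B5, d@B4, e@B3} | OUT={a@B4, b@B2, c@B5, d@B4, e@B6}
  B7: | IN={a@B4, b@B2, c@B5, d@B4, e@B3, e@B6} | OUT={a@B4, b@B2, c@B5, d@B4, e@B3, e@B6}
  B8: | IN={a@B4, b@B2, c@B5, d@B4, e@B3, e@B6} | OUT={a@B4, b@B2, c@B5, d@B4, e@B3, e@B6}
  B9: | IN={a@B4, b@B2, c@B5, d@B4, e@B3, e@B6} | OUT={a@B4, b@B9, c@B5, d@B4, e@B3, e@B6}

Merge at B7: IN[B7] = OUT[B5] ⊔ OUT[B6] = {a@B4, b@B2, c@B5, d@B4, e@B3, e@B6}
Applying B7's transfer function to that IN value gives OUT[B7] (row B7 above).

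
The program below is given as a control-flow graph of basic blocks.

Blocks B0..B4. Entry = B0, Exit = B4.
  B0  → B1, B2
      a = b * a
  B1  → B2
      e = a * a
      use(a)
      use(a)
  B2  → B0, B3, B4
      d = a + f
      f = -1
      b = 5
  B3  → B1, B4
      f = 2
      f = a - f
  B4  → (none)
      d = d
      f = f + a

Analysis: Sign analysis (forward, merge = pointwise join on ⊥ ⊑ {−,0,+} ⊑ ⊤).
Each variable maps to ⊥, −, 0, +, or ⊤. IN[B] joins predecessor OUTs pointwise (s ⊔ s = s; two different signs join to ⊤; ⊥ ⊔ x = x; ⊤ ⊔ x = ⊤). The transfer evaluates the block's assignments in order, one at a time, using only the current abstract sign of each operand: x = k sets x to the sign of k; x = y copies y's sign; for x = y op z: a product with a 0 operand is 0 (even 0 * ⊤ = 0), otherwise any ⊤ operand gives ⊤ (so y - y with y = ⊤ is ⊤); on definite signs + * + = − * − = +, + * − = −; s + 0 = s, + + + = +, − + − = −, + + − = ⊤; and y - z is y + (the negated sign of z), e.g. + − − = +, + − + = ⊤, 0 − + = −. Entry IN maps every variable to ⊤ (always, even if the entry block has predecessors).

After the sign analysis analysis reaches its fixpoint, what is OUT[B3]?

Fixpoint table:
  B0:  IN=(all ⊤)  OUT=(all ⊤)
  B1:  IN=(all ⊤)  OUT=(all ⊤)
  B2:  IN=(all ⊤)  OUT={b:+, f:-; rest ⊤}
  B3:  IN={b:+, f:-; rest ⊤}  OUT={b:+; rest ⊤}
  B4:  IN={b:+; rest ⊤}  OUT={b:+; rest ⊤}

Merge at B3: IN[B3] = OUT[B2] = {a: ⊤, b: +, c: ⊤, d: ⊤, e: ⊤, f: -}
Applying B3's transfer function to that IN value gives OUT[B3] (row B3 above).

Answer: {a: ⊤, b: +, c: ⊤, d: ⊤, e: ⊤, f: ⊤}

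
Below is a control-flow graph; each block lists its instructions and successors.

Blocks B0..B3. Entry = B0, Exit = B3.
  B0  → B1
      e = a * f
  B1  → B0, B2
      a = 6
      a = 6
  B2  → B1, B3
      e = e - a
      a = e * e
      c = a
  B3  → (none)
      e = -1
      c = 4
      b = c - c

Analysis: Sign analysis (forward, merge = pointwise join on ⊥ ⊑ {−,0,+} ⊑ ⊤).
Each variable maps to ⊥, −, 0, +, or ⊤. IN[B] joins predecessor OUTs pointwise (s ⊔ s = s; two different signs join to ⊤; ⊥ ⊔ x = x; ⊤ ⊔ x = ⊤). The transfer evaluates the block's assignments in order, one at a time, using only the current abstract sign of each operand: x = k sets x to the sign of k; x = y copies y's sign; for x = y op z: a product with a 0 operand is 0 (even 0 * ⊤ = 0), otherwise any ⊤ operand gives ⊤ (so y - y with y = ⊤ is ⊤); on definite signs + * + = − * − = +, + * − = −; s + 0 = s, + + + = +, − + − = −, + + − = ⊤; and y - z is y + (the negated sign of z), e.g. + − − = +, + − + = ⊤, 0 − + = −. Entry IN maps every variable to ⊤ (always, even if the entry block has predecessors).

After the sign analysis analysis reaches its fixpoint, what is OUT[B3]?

Fixpoint table:
  B0:  IN=(all ⊤)  OUT=(all ⊤)
  B1:  IN=(all ⊤)  OUT={a:+; rest ⊤}
  B2:  IN={a:+; rest ⊤}  OUT=(all ⊤)
  B3:  IN=(all ⊤)  OUT={c:+, e:-; rest ⊤}

Merge at B3: IN[B3] = OUT[B2] = {a: ⊤, b: ⊤, c: ⊤, d: ⊤, e: ⊤, f: ⊤}
Applying B3's transfer function to that IN value gives OUT[B3] (row B3 above).

Answer: {a: ⊤, b: ⊤, c: +, d: ⊤, e: -, f: ⊤}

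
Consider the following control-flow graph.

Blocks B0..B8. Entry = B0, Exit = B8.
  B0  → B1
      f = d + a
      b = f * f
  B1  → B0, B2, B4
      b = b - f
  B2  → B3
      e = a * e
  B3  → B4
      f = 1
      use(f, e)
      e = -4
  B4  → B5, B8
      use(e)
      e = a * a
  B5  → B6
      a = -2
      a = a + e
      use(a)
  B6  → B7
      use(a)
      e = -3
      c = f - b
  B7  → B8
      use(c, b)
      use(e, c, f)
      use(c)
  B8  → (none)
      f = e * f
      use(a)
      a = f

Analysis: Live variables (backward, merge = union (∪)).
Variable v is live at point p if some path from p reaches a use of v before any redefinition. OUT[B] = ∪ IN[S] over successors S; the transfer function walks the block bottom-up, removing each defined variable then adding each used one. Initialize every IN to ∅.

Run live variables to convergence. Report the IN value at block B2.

Answer: {a, b, e}

Trace:
Per-block solution:
  B0: | IN={a, d, e} | OUT={a, b, d, e, f}
  B1: | IN={a, b, d, e, f} | OUT={a, b, d, e, f}
  B2: | IN={a, b, e} | OUT={a, b, e}
  B3: | IN={a, b, e} | OUT={a, b, e, f}
  B4: | IN={a, b, e, f} | OUT={a, b, e, f}
  B5: | IN={b, e, f} | OUT={a, b, f}
  B6: | IN={a, b, f} | OUT={a, b, c, e, f}
  B7: | IN={a, b, c, e, f} | OUT={a, e, f}
  B8: | IN={a, e, f} | OUT={}

Merge at B2: OUT[B2] = IN[B3] = {a, b, e}
Applying B2's transfer function to that OUT value gives IN[B2] (row B2 above).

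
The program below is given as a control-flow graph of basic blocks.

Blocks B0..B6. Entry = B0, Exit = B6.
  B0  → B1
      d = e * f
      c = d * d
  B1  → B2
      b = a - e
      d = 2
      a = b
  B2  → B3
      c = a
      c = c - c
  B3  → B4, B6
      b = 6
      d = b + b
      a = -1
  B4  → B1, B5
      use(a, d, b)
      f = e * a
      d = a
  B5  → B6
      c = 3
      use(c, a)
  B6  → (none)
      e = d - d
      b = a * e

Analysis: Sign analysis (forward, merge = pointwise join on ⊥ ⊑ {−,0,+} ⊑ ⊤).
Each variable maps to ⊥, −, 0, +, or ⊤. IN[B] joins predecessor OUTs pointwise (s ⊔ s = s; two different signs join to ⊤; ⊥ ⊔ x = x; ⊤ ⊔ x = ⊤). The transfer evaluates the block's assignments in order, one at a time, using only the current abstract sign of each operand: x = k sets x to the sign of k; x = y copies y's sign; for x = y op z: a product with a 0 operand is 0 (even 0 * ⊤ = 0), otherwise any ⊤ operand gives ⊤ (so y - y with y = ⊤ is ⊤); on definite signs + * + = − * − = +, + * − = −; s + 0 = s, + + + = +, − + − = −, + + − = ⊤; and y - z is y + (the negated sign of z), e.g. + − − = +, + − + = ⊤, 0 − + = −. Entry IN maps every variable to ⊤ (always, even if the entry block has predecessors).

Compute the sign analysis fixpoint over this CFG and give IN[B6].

Converged values:
  B0:  IN=(all ⊤)  OUT=(all ⊤)
  B1:  IN=(all ⊤)  OUT={d:+; rest ⊤}
  B2:  IN={d:+; rest ⊤}  OUT={d:+; rest ⊤}
  B3:  IN={d:+; rest ⊤}  OUT={a:-, b:+, d:+; rest ⊤}
  B4:  IN={a:-, b:+, d:+; rest ⊤}  OUT={a:-, b:+, d:-; rest ⊤}
  B5:  IN={a:-, b:+, d:-; rest ⊤}  OUT={a:-, b:+, c:+, d:-; rest ⊤}
  B6:  IN={a:-, b:+; rest ⊤}  OUT={a:-; rest ⊤}

Merge at B6: IN[B6] = OUT[B3] ⊔ OUT[B5] = {a: -, b: +, c: ⊤, d: ⊤, e: ⊤, f: ⊤}

Answer: {a: -, b: +, c: ⊤, d: ⊤, e: ⊤, f: ⊤}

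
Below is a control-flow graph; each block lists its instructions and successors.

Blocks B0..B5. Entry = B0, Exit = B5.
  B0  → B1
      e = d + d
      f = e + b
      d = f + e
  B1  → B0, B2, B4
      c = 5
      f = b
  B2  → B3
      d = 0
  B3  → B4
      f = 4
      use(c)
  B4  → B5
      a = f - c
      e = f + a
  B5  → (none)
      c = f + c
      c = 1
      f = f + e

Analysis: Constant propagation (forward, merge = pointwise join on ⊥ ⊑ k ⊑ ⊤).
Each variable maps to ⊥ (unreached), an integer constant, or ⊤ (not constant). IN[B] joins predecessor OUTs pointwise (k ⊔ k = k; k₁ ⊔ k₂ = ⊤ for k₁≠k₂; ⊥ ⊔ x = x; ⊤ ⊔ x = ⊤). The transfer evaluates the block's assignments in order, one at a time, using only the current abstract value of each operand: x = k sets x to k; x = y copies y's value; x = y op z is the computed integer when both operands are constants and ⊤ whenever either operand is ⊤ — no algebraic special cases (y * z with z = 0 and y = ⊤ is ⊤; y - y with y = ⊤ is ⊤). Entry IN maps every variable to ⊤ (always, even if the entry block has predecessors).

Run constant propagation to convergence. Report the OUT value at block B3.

Per-block solution:
  B0: | IN=(all ⊤) | OUT=(all ⊤)
  B1: | IN=(all ⊤) | OUT={c:5; rest ⊤}
  B2: | IN={c:5; rest ⊤} | OUT={c:5, d:0; rest ⊤}
  B3: | IN={c:5, d:0; rest ⊤} | OUT={c:5, d:0, f:4; rest ⊤}
  B4: | IN={c:5; rest ⊤} | OUT={c:5; rest ⊤}
  B5: | IN={c:5; rest ⊤} | OUT={c:1; rest ⊤}

Merge at B3: IN[B3] = OUT[B2] = {a: ⊤, b: ⊤, c: 5, d: 0, e: ⊤, f: ⊤}
Applying B3's transfer function to that IN value gives OUT[B3] (row B3 above).

Answer: {a: ⊤, b: ⊤, c: 5, d: 0, e: ⊤, f: 4}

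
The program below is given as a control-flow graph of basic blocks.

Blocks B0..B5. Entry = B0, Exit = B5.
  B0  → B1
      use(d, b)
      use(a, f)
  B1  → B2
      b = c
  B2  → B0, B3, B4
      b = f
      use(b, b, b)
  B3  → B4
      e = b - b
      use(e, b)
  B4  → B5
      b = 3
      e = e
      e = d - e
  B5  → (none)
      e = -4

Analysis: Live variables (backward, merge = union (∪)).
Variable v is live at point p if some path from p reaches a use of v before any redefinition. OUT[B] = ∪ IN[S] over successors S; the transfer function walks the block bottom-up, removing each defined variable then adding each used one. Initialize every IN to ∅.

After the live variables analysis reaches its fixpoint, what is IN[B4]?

Answer: {d, e}

Trace:
Converged values:
  B0:   IN={a, b, c, d, e, f}   OUT={a, c, d, e, f}
  B1:   IN={a, c, d, e, f}   OUT={a, c, d, e, f}
  B2:   IN={a, c, d, e, f}   OUT={a, b, c, d, e, f}
  B3:   IN={b, d}   OUT={d, e}
  B4:   IN={d, e}   OUT={}
  B5:   IN={}   OUT={}

Merge at B4: OUT[B4] = IN[B5] = {}
Applying B4's transfer function to that OUT value gives IN[B4] (row B4 above).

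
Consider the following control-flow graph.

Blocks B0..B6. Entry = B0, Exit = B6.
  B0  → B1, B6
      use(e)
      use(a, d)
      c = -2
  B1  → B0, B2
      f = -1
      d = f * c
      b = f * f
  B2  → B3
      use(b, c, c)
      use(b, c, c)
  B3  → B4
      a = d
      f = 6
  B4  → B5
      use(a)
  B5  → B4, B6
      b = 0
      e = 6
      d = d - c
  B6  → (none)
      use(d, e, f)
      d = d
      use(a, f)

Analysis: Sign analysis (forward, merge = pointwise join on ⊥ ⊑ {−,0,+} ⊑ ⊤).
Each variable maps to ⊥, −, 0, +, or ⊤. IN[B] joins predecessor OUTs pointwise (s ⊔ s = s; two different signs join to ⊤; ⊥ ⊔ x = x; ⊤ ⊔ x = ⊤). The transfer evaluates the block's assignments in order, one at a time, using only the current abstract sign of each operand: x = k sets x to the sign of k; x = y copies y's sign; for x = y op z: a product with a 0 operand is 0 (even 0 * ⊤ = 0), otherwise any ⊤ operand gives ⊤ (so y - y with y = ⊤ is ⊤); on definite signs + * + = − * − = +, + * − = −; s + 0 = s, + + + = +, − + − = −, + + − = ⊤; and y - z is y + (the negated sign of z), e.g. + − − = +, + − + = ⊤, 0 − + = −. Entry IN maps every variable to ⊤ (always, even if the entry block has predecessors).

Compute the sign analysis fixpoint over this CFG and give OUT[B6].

Answer: {a: ⊤, b: ⊤, c: -, d: ⊤, e: ⊤, f: ⊤}

Derivation:
Converged values:
  B0:  IN=(all ⊤)  OUT={c:-; rest ⊤}
  B1:  IN={c:-; rest ⊤}  OUT={b:+, c:-, d:+, f:-; rest ⊤}
  B2:  IN={b:+, c:-, d:+, f:-; rest ⊤}  OUT={b:+, c:-, d:+, f:-; rest ⊤}
  B3:  IN={b:+, c:-, d:+, f:-; rest ⊤}  OUT={a:+, b:+, c:-, d:+, f:+; rest ⊤}
  B4:  IN={a:+, c:-, d:+, f:+; rest ⊤}  OUT={a:+, c:-, d:+, f:+; rest ⊤}
  B5:  IN={a:+, c:-, d:+, f:+; rest ⊤}  OUT={a:+, b:0, c:-, d:+, e:+, f:+; rest ⊤}
  B6:  IN={c:-; rest ⊤}  OUT={c:-; rest ⊤}

Merge at B6: IN[B6] = OUT[B0] ⊔ OUT[B5] = {a: ⊤, b: ⊤, c: -, d: ⊤, e: ⊤, f: ⊤}
Applying B6's transfer function to that IN value gives OUT[B6] (row B6 above).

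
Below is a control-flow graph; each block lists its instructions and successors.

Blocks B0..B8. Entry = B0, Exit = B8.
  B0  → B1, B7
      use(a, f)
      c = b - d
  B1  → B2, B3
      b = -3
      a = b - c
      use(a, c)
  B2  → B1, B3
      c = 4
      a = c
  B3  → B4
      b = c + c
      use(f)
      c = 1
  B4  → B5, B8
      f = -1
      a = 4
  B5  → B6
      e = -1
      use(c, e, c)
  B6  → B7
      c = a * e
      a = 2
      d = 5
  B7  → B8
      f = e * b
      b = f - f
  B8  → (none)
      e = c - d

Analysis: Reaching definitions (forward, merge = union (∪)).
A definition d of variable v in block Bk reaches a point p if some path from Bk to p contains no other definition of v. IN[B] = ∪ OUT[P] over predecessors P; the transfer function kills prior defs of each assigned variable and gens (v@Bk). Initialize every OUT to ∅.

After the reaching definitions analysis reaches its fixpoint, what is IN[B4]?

Answer: {a@B1, a@B2, b@B3, c@B3}

Derivation:
Fixpoint table:
  B0:   IN={}   OUT={c@B0}
  B1:   IN={a@B2, b@B1, c@B0, c@B2}   OUT={a@B1, b@B1, c@B0, c@B2}
  B2:   IN={a@B1, b@B1, c@B0, c@B2}   OUT={a@B2, b@B1, c@B2}
  B3:   IN={a@B1, a@B2, b@B1, c@B0, c@B2}   OUT={a@B1, a@B2, b@B3, c@B3}
  B4:   IN={a@B1, a@B2, b@B3, c@B3}   OUT={a@B4, b@B3, c@B3, f@B4}
  B5:   IN={a@B4, b@B3, c@B3, f@B4}   OUT={a@B4, b@B3, c@B3, e@B5, f@B4}
  B6:   IN={a@B4, b@B3, c@B3, e@B5, f@B4}   OUT={a@B6, b@B3, c@B6, d@B6, e@B5, f@B4}
  B7:   IN={a@B6, b@B3, c@B0, c@B6, d@B6, e@B5, f@B4}   OUT={a@B6, b@B7, c@B0, c@B6, d@B6, e@B5, f@B7}
  B8:   IN={a@B4, a@B6, b@B3, b@B7, c@B0, c@B3, c@B6, d@B6, e@B5, f@B4, f@B7}   OUT={a@B4, a@B6, b@B3, b@B7, c@B0, c@B3, c@B6, d@B6, e@B8, f@B4, f@B7}

Merge at B4: IN[B4] = OUT[B3] = {a@B1, a@B2, b@B3, c@B3}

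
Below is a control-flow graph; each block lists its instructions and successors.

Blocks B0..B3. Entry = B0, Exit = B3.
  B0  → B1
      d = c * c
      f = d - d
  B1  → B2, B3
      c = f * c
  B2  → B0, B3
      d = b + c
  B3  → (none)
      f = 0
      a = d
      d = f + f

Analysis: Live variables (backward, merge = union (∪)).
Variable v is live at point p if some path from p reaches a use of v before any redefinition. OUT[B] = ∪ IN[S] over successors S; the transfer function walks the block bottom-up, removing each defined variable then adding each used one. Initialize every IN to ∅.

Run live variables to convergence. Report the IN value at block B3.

Fixpoint table:
  B0: | IN={b, c} | OUT={b, c, d, f}
  B1: | IN={b, c, d, f} | OUT={b, c, d}
  B2: | IN={b, c} | OUT={b, c, d}
  B3: | IN={d} | OUT={}

B3 is the boundary node: OUT[B3] = {}
Applying B3's transfer function to that OUT value gives IN[B3] (row B3 above).

Answer: {d}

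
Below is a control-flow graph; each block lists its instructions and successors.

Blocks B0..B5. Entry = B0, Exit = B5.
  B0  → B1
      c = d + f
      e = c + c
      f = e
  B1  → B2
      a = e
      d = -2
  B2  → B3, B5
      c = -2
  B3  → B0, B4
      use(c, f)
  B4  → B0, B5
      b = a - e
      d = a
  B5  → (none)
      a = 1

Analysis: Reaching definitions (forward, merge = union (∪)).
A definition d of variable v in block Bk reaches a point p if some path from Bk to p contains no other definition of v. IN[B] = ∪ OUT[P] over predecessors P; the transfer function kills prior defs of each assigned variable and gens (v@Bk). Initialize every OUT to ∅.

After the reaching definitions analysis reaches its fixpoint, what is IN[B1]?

Converged values:
  B0: | IN={a@B1, b@B4, c@B2, d@B1, d@B4, e@B0, f@B0} | OUT={a@B1, b@B4, c@B0, d@B1, d@B4, e@B0, f@B0}
  B1: | IN={a@B1, b@B4, c@B0, d@B1, d@B4, e@B0, f@B0} | OUT={a@B1, b@B4, c@B0, d@B1, e@B0, f@B0}
  B2: | IN={a@B1, b@B4, c@B0, d@B1, e@B0, f@B0} | OUT={a@B1, b@B4, c@B2, d@B1, e@B0, f@B0}
  B3: | IN={a@B1, b@B4, c@B2, d@B1, e@B0, f@B0} | OUT={a@B1, b@B4, c@B2, d@B1, e@B0, f@B0}
  B4: | IN={a@B1, b@B4, c@B2, d@B1, e@B0, f@B0} | OUT={a@B1, b@B4, c@B2, d@B4, e@B0, f@B0}
  B5: | IN={a@B1, b@B4, c@B2, d@B1, d@B4, e@B0, f@B0} | OUT={a@B5, b@B4, c@B2, d@B1, d@B4, e@B0, f@B0}

Merge at B1: IN[B1] = OUT[B0] = {a@B1, b@B4, c@B0, d@B1, d@B4, e@B0, f@B0}

Answer: {a@B1, b@B4, c@B0, d@B1, d@B4, e@B0, f@B0}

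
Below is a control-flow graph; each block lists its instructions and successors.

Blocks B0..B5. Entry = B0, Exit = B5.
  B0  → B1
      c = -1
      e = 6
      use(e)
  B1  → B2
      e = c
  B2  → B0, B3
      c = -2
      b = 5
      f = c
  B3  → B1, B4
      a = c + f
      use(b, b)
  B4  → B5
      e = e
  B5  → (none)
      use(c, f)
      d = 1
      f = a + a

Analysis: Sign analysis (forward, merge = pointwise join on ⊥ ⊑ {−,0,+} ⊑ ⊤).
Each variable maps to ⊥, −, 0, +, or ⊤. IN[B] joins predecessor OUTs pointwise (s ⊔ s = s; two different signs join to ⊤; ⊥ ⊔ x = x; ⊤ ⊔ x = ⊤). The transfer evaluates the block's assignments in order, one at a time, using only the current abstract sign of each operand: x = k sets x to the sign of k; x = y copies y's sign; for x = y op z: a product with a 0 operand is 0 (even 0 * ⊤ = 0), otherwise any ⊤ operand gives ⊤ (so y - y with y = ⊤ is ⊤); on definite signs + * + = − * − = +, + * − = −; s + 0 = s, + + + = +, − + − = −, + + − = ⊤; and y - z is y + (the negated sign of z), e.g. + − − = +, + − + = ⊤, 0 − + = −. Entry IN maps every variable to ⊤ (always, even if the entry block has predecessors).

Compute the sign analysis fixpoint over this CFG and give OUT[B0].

Converged values:
  B0: | IN=(all ⊤) | OUT={c:-, e:+; rest ⊤}
  B1: | IN={c:-; rest ⊤} | OUT={c:-, e:-; rest ⊤}
  B2: | IN={c:-, e:-; rest ⊤} | OUT={b:+, c:-, e:-, f:-; rest ⊤}
  B3: | IN={b:+, c:-, e:-, f:-; rest ⊤} | OUT={a:-, b:+, c:-, e:-, f:-; rest ⊤}
  B4: | IN={a:-, b:+, c:-, e:-, f:-; rest ⊤} | OUT={a:-, b:+, c:-, e:-, f:-; rest ⊤}
  B5: | IN={a:-, b:+, c:-, e:-, f:-; rest ⊤} | OUT={a:-, b:+, c:-, d:+, e:-, f:-; rest ⊤}

Merge at B0 (entry node, so the boundary value (all ⊤) is joined with the incoming edge(s)): IN[B0] = (all ⊤) ⊔ OUT[B2] = {a: ⊤, b: ⊤, c: ⊤, d: ⊤, e: ⊤, f: ⊤}
Applying B0's transfer function to that IN value gives OUT[B0] (row B0 above).

Answer: {a: ⊤, b: ⊤, c: -, d: ⊤, e: +, f: ⊤}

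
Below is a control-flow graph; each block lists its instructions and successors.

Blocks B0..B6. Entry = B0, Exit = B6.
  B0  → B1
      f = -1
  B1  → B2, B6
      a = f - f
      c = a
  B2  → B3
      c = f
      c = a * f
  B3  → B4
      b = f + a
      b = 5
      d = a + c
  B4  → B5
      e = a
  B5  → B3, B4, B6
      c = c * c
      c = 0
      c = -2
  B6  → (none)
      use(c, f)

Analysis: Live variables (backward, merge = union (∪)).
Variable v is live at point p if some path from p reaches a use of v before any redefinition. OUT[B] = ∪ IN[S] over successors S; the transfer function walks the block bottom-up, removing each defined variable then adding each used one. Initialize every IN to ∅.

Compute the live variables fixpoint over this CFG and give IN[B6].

Per-block solution:
  B0: | IN={} | OUT={f}
  B1: | IN={f} | OUT={a, c, f}
  B2: | IN={a, f} | OUT={a, c, f}
  B3: | IN={a, c, f} | OUT={a, c, f}
  B4: | IN={a, c, f} | OUT={a, c, f}
  B5: | IN={a, c, f} | OUT={a, c, f}
  B6: | IN={c, f} | OUT={}

B6 is the boundary node: OUT[B6] = {}
Applying B6's transfer function to that OUT value gives IN[B6] (row B6 above).

Answer: {c, f}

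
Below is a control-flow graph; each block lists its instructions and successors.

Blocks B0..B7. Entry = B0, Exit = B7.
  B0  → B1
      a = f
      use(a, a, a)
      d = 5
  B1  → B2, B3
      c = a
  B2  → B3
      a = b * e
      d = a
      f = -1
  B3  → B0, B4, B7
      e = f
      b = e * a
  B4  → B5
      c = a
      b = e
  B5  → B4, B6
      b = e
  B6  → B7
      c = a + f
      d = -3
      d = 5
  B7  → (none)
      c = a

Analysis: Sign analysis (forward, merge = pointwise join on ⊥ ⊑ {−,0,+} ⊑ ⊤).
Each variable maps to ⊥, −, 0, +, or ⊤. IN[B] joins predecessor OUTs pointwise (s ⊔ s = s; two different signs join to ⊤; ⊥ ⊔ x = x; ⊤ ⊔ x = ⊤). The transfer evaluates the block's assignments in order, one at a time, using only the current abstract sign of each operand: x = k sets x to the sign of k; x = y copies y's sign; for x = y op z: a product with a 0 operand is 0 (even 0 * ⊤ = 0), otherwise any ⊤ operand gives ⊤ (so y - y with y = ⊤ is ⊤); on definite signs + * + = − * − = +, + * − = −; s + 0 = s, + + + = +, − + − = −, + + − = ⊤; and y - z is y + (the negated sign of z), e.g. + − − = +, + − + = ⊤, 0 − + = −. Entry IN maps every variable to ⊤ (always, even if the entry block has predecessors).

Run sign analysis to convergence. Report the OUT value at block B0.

Fixpoint table:
  B0: | IN=(all ⊤) | OUT={d:+; rest ⊤}
  B1: | IN={d:+; rest ⊤} | OUT={d:+; rest ⊤}
  B2: | IN={d:+; rest ⊤} | OUT={f:-; rest ⊤}
  B3: | IN=(all ⊤) | OUT=(all ⊤)
  B4: | IN=(all ⊤) | OUT=(all ⊤)
  B5: | IN=(all ⊤) | OUT=(all ⊤)
  B6: | IN=(all ⊤) | OUT={d:+; rest ⊤}
  B7: | IN=(all ⊤) | OUT=(all ⊤)

Merge at B0 (entry node, so the boundary value (all ⊤) is joined with the incoming edge(s)): IN[B0] = (all ⊤) ⊔ OUT[B3] = {a: ⊤, b: ⊤, c: ⊤, d: ⊤, e: ⊤, f: ⊤}
Applying B0's transfer function to that IN value gives OUT[B0] (row B0 above).

Answer: {a: ⊤, b: ⊤, c: ⊤, d: +, e: ⊤, f: ⊤}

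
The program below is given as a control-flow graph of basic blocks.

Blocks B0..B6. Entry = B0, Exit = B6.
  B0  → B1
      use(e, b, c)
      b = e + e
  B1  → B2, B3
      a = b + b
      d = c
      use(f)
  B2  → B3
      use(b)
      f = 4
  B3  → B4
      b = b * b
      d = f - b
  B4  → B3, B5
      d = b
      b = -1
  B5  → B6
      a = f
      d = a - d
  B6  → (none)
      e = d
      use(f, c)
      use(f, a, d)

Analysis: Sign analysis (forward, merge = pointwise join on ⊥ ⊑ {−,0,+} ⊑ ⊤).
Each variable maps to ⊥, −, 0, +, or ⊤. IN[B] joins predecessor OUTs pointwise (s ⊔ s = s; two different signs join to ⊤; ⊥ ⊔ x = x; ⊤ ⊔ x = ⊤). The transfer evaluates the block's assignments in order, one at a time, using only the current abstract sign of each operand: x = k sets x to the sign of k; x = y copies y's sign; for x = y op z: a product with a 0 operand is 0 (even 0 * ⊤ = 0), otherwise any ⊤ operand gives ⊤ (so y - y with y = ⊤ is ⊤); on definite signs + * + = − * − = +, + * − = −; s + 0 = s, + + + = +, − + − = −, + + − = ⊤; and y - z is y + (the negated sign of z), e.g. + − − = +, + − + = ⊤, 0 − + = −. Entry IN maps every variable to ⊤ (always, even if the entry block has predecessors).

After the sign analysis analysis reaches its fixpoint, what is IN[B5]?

Converged values:
  B0:   IN=(all ⊤)   OUT=(all ⊤)
  B1:   IN=(all ⊤)   OUT=(all ⊤)
  B2:   IN=(all ⊤)   OUT={f:+; rest ⊤}
  B3:   IN=(all ⊤)   OUT=(all ⊤)
  B4:   IN=(all ⊤)   OUT={b:-; rest ⊤}
  B5:   IN={b:-; rest ⊤}   OUT={b:-; rest ⊤}
  B6:   IN={b:-; rest ⊤}   OUT={b:-; rest ⊤}

Merge at B5: IN[B5] = OUT[B4] = {a: ⊤, b: -, c: ⊤, d: ⊤, e: ⊤, f: ⊤}

Answer: {a: ⊤, b: -, c: ⊤, d: ⊤, e: ⊤, f: ⊤}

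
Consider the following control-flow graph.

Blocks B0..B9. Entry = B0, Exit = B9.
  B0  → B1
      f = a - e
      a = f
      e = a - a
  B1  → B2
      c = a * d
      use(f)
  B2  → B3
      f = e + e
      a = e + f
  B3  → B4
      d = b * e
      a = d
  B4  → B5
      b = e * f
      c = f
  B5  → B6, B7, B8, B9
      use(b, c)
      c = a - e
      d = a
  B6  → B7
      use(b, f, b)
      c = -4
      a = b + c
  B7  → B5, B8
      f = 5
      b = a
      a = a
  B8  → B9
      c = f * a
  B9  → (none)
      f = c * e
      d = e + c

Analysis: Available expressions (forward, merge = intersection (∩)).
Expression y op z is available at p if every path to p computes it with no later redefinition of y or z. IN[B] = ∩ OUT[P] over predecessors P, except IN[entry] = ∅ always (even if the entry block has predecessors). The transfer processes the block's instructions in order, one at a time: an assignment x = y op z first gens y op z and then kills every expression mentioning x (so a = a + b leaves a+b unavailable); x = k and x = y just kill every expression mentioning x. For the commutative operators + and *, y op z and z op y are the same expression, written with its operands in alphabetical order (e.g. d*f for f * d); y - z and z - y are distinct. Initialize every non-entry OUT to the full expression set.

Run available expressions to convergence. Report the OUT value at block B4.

Converged values:
  B0:   IN={}   OUT={a-a}
  B1:   IN={a-a}   OUT={a*d, a-a}
  B2:   IN={a*d, a-a}   OUT={e+e, e+f}
  B3:   IN={e+e, e+f}   OUT={b*e, e+e, e+f}
  B4:   IN={b*e, e+e, e+f}   OUT={e*f, e+e, e+f}
  B5:   IN={e+e}   OUT={a-e, e+e}
  B6:   IN={a-e, e+e}   OUT={b+c, e+e}
  B7:   IN={e+e}   OUT={e+e}
  B8:   IN={e+e}   OUT={a*f, e+e}
  B9:   IN={e+e}   OUT={c*e, c+e, e+e}

Merge at B4: IN[B4] = OUT[B3] = {b*e, e+e, e+f}
Applying B4's transfer function to that IN value gives OUT[B4] (row B4 above).

Answer: {e*f, e+e, e+f}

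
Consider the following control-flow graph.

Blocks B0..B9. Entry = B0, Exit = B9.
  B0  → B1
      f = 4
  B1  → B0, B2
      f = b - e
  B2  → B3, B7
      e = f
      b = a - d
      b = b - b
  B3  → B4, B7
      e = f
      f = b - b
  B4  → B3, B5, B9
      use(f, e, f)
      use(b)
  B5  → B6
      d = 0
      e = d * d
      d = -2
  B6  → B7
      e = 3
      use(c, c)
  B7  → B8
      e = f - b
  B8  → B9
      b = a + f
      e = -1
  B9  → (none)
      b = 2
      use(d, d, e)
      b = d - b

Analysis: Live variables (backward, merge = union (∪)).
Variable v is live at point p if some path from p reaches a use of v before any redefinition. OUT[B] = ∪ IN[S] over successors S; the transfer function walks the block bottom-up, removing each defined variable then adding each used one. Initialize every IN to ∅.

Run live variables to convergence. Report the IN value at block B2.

Converged values:
  B0:  IN={a, b, c, d, e}  OUT={a, b, c, d, e}
  B1:  IN={a, b, c, d, e}  OUT={a, b, c, d, e, f}
  B2:  IN={a, c, d, f}  OUT={a, b, c, d, f}
  B3:  IN={a, b, c, d, f}  OUT={a, b, c, d, e, f}
  B4:  IN={a, b, c, d, e, f}  OUT={a, b, c, d, e, f}
  B5:  IN={a, b, c, f}  OUT={a, b, c, d, f}
  B6:  IN={a, b, c, d, f}  OUT={a, b, d, f}
  B7:  IN={a, b, d, f}  OUT={a, d, f}
  B8:  IN={a, d, f}  OUT={d, e}
  B9:  IN={d, e}  OUT={}

Merge at B2: OUT[B2] = IN[B3] ⊔ IN[B7] = {a, b, c, d, f}
Applying B2's transfer function to that OUT value gives IN[B2] (row B2 above).

Answer: {a, c, d, f}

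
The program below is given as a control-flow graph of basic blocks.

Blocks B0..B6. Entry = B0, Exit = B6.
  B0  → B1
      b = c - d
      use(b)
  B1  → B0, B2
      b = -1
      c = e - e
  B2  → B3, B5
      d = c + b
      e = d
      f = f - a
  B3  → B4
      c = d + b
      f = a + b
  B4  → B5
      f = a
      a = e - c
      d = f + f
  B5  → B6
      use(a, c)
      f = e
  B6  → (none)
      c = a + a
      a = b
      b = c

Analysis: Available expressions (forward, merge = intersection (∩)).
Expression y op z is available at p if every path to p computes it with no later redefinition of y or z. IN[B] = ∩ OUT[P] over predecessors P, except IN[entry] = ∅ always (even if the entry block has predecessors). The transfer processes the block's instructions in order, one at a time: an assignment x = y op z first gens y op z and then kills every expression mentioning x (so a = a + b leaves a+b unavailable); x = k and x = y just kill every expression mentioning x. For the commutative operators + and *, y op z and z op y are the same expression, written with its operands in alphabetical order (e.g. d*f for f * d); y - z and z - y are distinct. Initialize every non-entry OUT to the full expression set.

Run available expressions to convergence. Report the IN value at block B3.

Answer: {b+c}

Working:
Converged values:
  B0: | IN={} | OUT={c-d}
  B1: | IN={c-d} | OUT={e-e}
  B2: | IN={e-e} | OUT={b+c}
  B3: | IN={b+c} | OUT={a+b, b+d}
  B4: | IN={a+b, b+d} | OUT={e-c, f+f}
  B5: | IN={} | OUT={}
  B6: | IN={} | OUT={}

Merge at B3: IN[B3] = OUT[B2] = {b+c}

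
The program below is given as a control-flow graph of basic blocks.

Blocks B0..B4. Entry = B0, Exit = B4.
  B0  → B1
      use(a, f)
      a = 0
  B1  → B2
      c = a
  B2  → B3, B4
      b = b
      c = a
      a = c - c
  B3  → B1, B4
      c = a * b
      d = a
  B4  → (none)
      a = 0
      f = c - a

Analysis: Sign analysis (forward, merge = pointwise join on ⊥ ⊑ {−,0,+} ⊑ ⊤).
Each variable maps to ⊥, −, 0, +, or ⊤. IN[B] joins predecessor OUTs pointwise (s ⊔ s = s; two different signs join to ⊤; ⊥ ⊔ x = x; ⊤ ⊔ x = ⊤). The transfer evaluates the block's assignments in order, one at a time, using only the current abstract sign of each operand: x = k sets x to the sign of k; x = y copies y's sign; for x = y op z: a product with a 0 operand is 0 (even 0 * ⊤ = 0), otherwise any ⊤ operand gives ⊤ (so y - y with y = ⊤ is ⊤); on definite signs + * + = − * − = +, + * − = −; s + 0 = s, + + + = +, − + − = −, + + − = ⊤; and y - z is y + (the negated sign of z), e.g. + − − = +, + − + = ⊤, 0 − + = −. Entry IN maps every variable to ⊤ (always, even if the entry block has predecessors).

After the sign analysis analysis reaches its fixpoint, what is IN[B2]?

Converged values:
  B0:  IN=(all ⊤)  OUT={a:0; rest ⊤}
  B1:  IN={a:0; rest ⊤}  OUT={a:0, c:0; rest ⊤}
  B2:  IN={a:0, c:0; rest ⊤}  OUT={a:0, c:0; rest ⊤}
  B3:  IN={a:0, c:0; rest ⊤}  OUT={a:0, c:0, d:0; rest ⊤}
  B4:  IN={a:0, c:0; rest ⊤}  OUT={a:0, c:0, f:0; rest ⊤}

Merge at B2: IN[B2] = OUT[B1] = {a: 0, b: ⊤, c: 0, d: ⊤, e: ⊤, f: ⊤}

Answer: {a: 0, b: ⊤, c: 0, d: ⊤, e: ⊤, f: ⊤}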